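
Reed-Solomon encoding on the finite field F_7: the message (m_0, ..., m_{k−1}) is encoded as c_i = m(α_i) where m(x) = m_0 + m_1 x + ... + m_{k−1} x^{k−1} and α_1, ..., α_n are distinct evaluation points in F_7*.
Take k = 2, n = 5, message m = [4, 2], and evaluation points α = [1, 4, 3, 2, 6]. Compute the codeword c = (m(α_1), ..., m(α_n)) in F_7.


c = [6, 5, 3, 1, 2]

Message polynomial: m(x) = 4 + 2·x (mod 7).
For each evaluation point α_i, compute m(α_i) mod 7:
  α_1 = 1: Horner steps 2 → 6, so m(1) = 6.
  α_2 = 4: Horner steps 2 → 5, so m(4) = 5.
  α_3 = 3: Horner steps 2 → 3, so m(3) = 3.
  α_4 = 2: Horner steps 2 → 1, so m(2) = 1.
  α_5 = 6: Horner steps 2 → 2, so m(6) = 2.
Codeword c = [6, 5, 3, 1, 2] ∈ F_7^5.


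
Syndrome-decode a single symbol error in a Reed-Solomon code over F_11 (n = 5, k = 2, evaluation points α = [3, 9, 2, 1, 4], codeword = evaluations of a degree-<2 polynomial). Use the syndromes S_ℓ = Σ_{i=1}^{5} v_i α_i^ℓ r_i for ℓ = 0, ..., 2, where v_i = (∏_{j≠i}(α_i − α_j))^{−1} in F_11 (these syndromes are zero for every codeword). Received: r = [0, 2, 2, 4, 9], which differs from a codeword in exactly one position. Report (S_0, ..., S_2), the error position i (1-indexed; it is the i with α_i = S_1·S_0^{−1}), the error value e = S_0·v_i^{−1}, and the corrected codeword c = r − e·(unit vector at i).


S = (10, 2, 7), error at position 2, error magnitude e = 3, c = [0, 10, 2, 4, 9].

Step 1: column multipliers v_i = (∏_{j≠i}(α_i − α_j))^{−1} mod 11.
  i = 1 (α = 3): (3−9)(3−2)(3−1)(3−4) = (−6)·1·2·(−1) = 12 ≡ 1, so v_1 = 1^{−1} = 1 (mod 11).
  i = 2 (α = 9): (9−3)(9−2)(9−1)(9−4) = 6·7·8·5 = 1680 ≡ 8, so v_2 = 8^{−1} = 7 (mod 11).
  i = 3 (α = 2): (2−3)(2−9)(2−1)(2−4) = (−1)·(−7)·1·(−2) = −14 ≡ 8, so v_3 = 8^{−1} = 7 (mod 11).
  i = 4 (α = 1): (1−3)(1−9)(1−2)(1−4) = (−2)·(−8)·(−1)·(−3) = 48 ≡ 4, so v_4 = 4^{−1} = 3 (mod 11).
  i = 5 (α = 4): (4−3)(4−9)(4−2)(4−1) = 1·(−5)·2·3 = −30 ≡ 3, so v_5 = 3^{−1} = 4 (mod 11).
  v = [1, 7, 7, 3, 4].
Step 2: syndromes of r = [0, 2, 2, 4, 9] (all sums mod 11).
  S_0 = Σ v_i r_i = 1·0 + 7·2 + 7·2 + 3·4 + 4·9 = 76 ≡ 10.
  S_1 = Σ v_i α_i r_i = 1·3·0 + 7·9·2 + 7·2·2 + 3·1·4 + 4·4·9 = 310 ≡ 2.
  α_i^2 mod 11 = [9, 4, 4, 1, 5].
  S_2 = Σ v_i α_i^2 r_i = 1·9·0 + 7·4·2 + 7·4·2 + 3·1·4 + 4·5·9 = 304 ≡ 7.
  S = (10, 2, 7) ≠ 0, so r is not a codeword (an error is present).
Step 3: locate the error. For a single error e at position i, S_ℓ = v_i·e·α_i^ℓ, so α_err = S_1/S_0.
  S_0^{−1} = 10^{−1} = 10 (mod 11), so α_err = 2·10 = 20 ≡ 9 = α_2. Error position i = 2.
  Consistency check: S_2/S_1 = 7·6 = 42 ≡ 9 = α_err ✓ (single-error assumption holds).
Step 4: error magnitude e = S_0/v_2 = S_0·∏_{j≠2}(α_2 − α_j) = 10·8 = 80 ≡ 3 (mod 11).
Step 5: correct position 2: c_2 = r_2 − e = 2 − 3 ≡ 10 (mod 11). Hence c = [0, 10, 2, 4, 9].
  Check: interpolating c through the α_i gives m(x) = 6 + 9·x (degree < 2) with m(α_i) = c_i for every i, so c is indeed a codeword.


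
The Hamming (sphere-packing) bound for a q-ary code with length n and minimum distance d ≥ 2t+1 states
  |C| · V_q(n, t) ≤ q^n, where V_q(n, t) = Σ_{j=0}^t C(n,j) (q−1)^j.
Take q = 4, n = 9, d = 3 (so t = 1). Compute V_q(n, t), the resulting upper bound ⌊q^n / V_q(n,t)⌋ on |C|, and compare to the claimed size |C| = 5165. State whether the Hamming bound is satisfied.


V_q(n, t) = 28, q^n = 262144, Hamming bound = 9362, |C| = 5165 ≤ bound (satisfied).

Step 1: Compute V_q(n, t) = Σ_{j=0}^1 C(n, j) (q−1)^j.
  j = 0: C(9,0)·(3)^0 = 1·1 = 1.
  j = 1: C(9,1)·(3)^1 = 9·3 = 27.
  V_q(n, t) = 1 + 27 = 28.
Step 2: q^n = 4^9 = 262144.
Step 3: Hamming bound ⌊q^n / V_q(n,t)⌋ = ⌊262144/28⌋ = 9362.
Step 4: Compare |C| = 5165 to 9362: satisfied.
The claimed |C| lies below the Hamming bound.


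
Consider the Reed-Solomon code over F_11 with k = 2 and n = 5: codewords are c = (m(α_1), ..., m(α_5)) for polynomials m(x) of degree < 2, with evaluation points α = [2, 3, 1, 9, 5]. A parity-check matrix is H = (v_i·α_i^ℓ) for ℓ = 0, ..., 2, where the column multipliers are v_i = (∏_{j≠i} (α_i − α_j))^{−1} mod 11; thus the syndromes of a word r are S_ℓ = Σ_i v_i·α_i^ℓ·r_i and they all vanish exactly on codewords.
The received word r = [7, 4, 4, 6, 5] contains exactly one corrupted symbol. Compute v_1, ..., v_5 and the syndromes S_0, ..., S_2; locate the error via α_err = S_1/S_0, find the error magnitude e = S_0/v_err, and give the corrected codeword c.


S = (8, 2, 6), error at position 2, error magnitude e = 5, c = [7, 10, 4, 6, 5].

Step 1: column multipliers v_i = (∏_{j≠i}(α_i − α_j))^{−1} mod 11.
  i = 1 (α = 2): (2−3)(2−1)(2−9)(2−5) = (−1)·1·(−7)·(−3) = −21 ≡ 1, so v_1 = 1^{−1} = 1 (mod 11).
  i = 2 (α = 3): (3−2)(3−1)(3−9)(3−5) = 1·2·(−6)·(−2) = 24 ≡ 2, so v_2 = 2^{−1} = 6 (mod 11).
  i = 3 (α = 1): (1−2)(1−3)(1−9)(1−5) = (−1)·(−2)·(−8)·(−4) = 64 ≡ 9, so v_3 = 9^{−1} = 5 (mod 11).
  i = 4 (α = 9): (9−2)(9−3)(9−1)(9−5) = 7·6·8·4 = 1344 ≡ 2, so v_4 = 2^{−1} = 6 (mod 11).
  i = 5 (α = 5): (5−2)(5−3)(5−1)(5−9) = 3·2·4·(−4) = −96 ≡ 3, so v_5 = 3^{−1} = 4 (mod 11).
  v = [1, 6, 5, 6, 4].
Step 2: syndromes of r = [7, 4, 4, 6, 5] (all sums mod 11).
  S_0 = Σ v_i r_i = 1·7 + 6·4 + 5·4 + 6·6 + 4·5 = 107 ≡ 8.
  S_1 = Σ v_i α_i r_i = 1·2·7 + 6·3·4 + 5·1·4 + 6·9·6 + 4·5·5 = 530 ≡ 2.
  α_i^2 mod 11 = [4, 9, 1, 4, 3].
  S_2 = Σ v_i α_i^2 r_i = 1·4·7 + 6·9·4 + 5·1·4 + 6·4·6 + 4·3·5 = 468 ≡ 6.
  S = (8, 2, 6) ≠ 0, so r is not a codeword (an error is present).
Step 3: locate the error. For a single error e at position i, S_ℓ = v_i·e·α_i^ℓ, so α_err = S_1/S_0.
  S_0^{−1} = 8^{−1} = 7 (mod 11), so α_err = 2·7 = 14 ≡ 3 = α_2. Error position i = 2.
  Consistency check: S_2/S_1 = 6·6 = 36 ≡ 3 = α_err ✓ (single-error assumption holds).
Step 4: error magnitude e = S_0/v_2 = S_0·∏_{j≠2}(α_2 − α_j) = 8·2 = 16 ≡ 5 (mod 11).
Step 5: correct position 2: c_2 = r_2 − e = 4 − 5 ≡ 10 (mod 11). Hence c = [7, 10, 4, 6, 5].
  Check: interpolating c through the α_i gives m(x) = 1 + 3·x (degree < 2) with m(α_i) = c_i for every i, so c is indeed a codeword.


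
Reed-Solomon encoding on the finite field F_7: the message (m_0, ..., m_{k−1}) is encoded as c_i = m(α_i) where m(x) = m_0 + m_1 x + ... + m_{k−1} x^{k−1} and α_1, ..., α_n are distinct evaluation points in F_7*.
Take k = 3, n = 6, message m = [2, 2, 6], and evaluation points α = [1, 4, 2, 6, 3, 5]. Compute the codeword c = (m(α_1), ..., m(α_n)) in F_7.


c = [3, 1, 2, 6, 6, 1]

Message polynomial: m(x) = 2 + 2·x + 6·x^2 (mod 7).
For each evaluation point α_i, compute m(α_i) mod 7:
  α_1 = 1: Horner steps 6 → 1 → 3, so m(1) = 3.
  α_2 = 4: Horner steps 6 → 5 → 1, so m(4) = 1.
  α_3 = 2: Horner steps 6 → 0 → 2, so m(2) = 2.
  α_4 = 6: Horner steps 6 → 3 → 6, so m(6) = 6.
  α_5 = 3: Horner steps 6 → 6 → 6, so m(3) = 6.
  α_6 = 5: Horner steps 6 → 4 → 1, so m(5) = 1.
Codeword c = [3, 1, 2, 6, 6, 1] ∈ F_7^6.


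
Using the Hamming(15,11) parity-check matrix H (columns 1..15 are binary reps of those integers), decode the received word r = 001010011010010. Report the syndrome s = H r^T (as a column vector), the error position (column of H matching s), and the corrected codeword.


s = (0, 0, 1, 0)^T, error position = 2, corrected codeword c = 011010011010010

Compute s = H r^T mod 2 one row at a time:
  s_1 = 1 + 1 + 0 + 1 + 0 + 0 + 1 + 0 = 4 ≡ 0 (mod 2).
  s_2 = 0 + 1 + 0 + 0 + 0 + 0 + 1 + 0 = 2 ≡ 0 (mod 2).
  s_3 = 0 + 1 + 0 + 0 + 0 + 1 + 1 + 0 = 3 ≡ 1 (mod 2).
  s_4 = 0 + 1 + 1 + 0 + 1 + 1 + 0 + 0 = 4 ≡ 0 (mod 2).
s = (0, 0, 1, 0)^T — this equals column 2 of H (binary 0010), so error is at position 2.
Correct: flip bit 2 of r = 001010011010010 to get c = 011010011010010.


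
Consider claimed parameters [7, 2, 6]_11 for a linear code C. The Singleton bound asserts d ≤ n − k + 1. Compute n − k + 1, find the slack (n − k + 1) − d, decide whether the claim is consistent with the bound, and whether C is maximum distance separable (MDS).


Singleton RHS = n − k + 1 = 6, slack = 0, bound satisfied, MDS.

Singleton bound: d ≤ n − k + 1.
Here n = 7, k = 2, so n − k + 1 = 6.
Given d = 6, check d ≤ 6: YES.
Slack = (n − k + 1) − d = 0.
The code is MDS (slack = 0).
Description: the claimed parameters are [7, 2, 6]_11; such a code would be MDS (meets Singleton bound).


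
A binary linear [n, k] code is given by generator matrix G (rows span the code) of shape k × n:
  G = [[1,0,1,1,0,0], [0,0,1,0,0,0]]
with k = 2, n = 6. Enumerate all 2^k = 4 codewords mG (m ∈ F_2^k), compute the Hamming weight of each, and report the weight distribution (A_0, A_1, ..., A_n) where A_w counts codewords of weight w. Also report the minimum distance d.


Weight distribution: A_0 = 1, A_1 = 1, A_2 = 1, A_3 = 1. Minimum distance d = 1.

Enumerate all 2^2 = 4 messages m ∈ F_2^2.
For each, compute codeword c = mG in F_2^6, then tally its weight.
  m = 00 → c = 000000, weight = 0.
  m = 10 → c = 101100, weight = 3.
  m = 01 → c = 001000, weight = 1.
  m = 11 → c = 100100, weight = 2.
Tally weights:
  weight 0: 1 codewords.
  weight 1: 1 codewords.
  weight 2: 1 codewords.
  weight 3: 1 codewords.
Minimum distance d = smallest w > 0 with A_w > 0 = 1.
Sanity: Σ A_w = 4 = 2^2 = 4 ✓.


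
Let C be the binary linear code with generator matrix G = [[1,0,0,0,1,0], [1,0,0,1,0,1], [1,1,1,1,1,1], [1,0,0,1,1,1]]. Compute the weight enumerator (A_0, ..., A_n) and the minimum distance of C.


Weight distribution: A_0 = 1, A_1 = 2, A_2 = 3, A_3 = 4, A_4 = 3, A_5 = 2, A_6 = 1. Minimum distance d = 1.

Enumerate all 2^4 = 16 messages m ∈ F_2^4.
For each, compute codeword c = mG in F_2^6, then tally its weight.
  m = 0000 → c = 000000, weight = 0.
  m = 1000 → c = 100010, weight = 2.
  m = 0100 → c = 100101, weight = 3.
  m = 1100 → c = 000111, weight = 3.
  m = 0010 → c = 111111, weight = 6.
  m = 1010 → c = 011101, weight = 4.
  m = 0110 → c = 011010, weight = 3.
  m = 1110 → c = 111000, weight = 3.
  m = 0001 → c = 100111, weight = 4.
  m = 1001 → c = 000101, weight = 2.
  m = 0101 → c = 000010, weight = 1.
  m = 1101 → c = 100000, weight = 1.
  m = 0011 → c = 011000, weight = 2.
  m = 1011 → c = 111010, weight = 4.
  m = 0111 → c = 111101, weight = 5.
  m = 1111 → c = 011111, weight = 5.
Tally weights:
  weight 0: 1 codewords.
  weight 1: 2 codewords.
  weight 2: 3 codewords.
  weight 3: 4 codewords.
  weight 4: 3 codewords.
  weight 5: 2 codewords.
  weight 6: 1 codewords.
Minimum distance d = smallest w > 0 with A_w > 0 = 1.
Sanity: Σ A_w = 16 = 2^4 = 16 ✓.


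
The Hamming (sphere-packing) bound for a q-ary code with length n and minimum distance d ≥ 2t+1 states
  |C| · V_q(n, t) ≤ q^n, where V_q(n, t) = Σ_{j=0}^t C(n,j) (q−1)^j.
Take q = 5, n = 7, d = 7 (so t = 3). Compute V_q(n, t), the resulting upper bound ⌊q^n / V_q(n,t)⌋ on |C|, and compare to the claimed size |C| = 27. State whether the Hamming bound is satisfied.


V_q(n, t) = 2605, q^n = 78125, Hamming bound = 29, |C| = 27 ≤ bound (satisfied).

Step 1: Compute V_q(n, t) = Σ_{j=0}^3 C(n, j) (q−1)^j.
  j = 0: C(7,0)·(4)^0 = 1·1 = 1.
  j = 1: C(7,1)·(4)^1 = 7·4 = 28.
  j = 2: C(7,2)·(4)^2 = 21·16 = 336.
  j = 3: C(7,3)·(4)^3 = 35·64 = 2240.
  V_q(n, t) = 1 + 28 + 336 + 2240 = 2605.
Step 2: q^n = 5^7 = 78125.
Step 3: Hamming bound ⌊q^n / V_q(n,t)⌋ = ⌊78125/2605⌋ = 29.
Step 4: Compare |C| = 27 to 29: satisfied.
The claimed |C| lies below the Hamming bound.


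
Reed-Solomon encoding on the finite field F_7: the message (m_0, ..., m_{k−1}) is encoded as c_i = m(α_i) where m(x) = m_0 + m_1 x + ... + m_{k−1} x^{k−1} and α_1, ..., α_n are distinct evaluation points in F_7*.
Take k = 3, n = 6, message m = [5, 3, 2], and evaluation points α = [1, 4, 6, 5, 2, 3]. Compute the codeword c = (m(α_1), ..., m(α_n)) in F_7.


c = [3, 0, 4, 0, 5, 4]

Message polynomial: m(x) = 5 + 3·x + 2·x^2 (mod 7).
For each evaluation point α_i, compute m(α_i) mod 7:
  α_1 = 1: Horner steps 2 → 5 → 3, so m(1) = 3.
  α_2 = 4: Horner steps 2 → 4 → 0, so m(4) = 0.
  α_3 = 6: Horner steps 2 → 1 → 4, so m(6) = 4.
  α_4 = 5: Horner steps 2 → 6 → 0, so m(5) = 0.
  α_5 = 2: Horner steps 2 → 0 → 5, so m(2) = 5.
  α_6 = 3: Horner steps 2 → 2 → 4, so m(3) = 4.
Codeword c = [3, 0, 4, 0, 5, 4] ∈ F_7^6.


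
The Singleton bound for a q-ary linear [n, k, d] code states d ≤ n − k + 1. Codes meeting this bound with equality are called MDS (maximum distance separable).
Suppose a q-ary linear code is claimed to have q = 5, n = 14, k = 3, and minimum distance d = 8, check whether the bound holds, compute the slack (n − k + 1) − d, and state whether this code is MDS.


Singleton RHS = n − k + 1 = 12, slack = 4, bound satisfied, not MDS.

Singleton bound: d ≤ n − k + 1.
Here n = 14, k = 3, so n − k + 1 = 12.
Given d = 8, check d ≤ 12: YES.
Slack = (n − k + 1) − d = 4.
The code is NOT MDS (slack = 4 > 0).
Description: the claimed parameters are [14, 3, 8]_5; such a code would be non-MDS.


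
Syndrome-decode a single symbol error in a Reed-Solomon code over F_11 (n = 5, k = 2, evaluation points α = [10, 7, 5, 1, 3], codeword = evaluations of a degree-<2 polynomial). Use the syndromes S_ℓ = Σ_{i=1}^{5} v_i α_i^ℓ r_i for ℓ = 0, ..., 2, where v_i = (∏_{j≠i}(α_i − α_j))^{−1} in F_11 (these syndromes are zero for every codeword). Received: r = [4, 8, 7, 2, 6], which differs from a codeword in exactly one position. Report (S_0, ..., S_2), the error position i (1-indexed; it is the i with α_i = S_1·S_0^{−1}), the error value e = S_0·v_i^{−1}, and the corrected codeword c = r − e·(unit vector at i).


S = (10, 10, 10), error at position 4, error magnitude e = 8, c = [4, 8, 7, 5, 6].

Step 1: column multipliers v_i = (∏_{j≠i}(α_i − α_j))^{−1} mod 11.
  i = 1 (α = 10): (10−7)(10−5)(10−1)(10−3) = 3·5·9·7 = 945 ≡ 10, so v_1 = 10^{−1} = 10 (mod 11).
  i = 2 (α = 7): (7−10)(7−5)(7−1)(7−3) = (−3)·2·6·4 = −144 ≡ 10, so v_2 = 10^{−1} = 10 (mod 11).
  i = 3 (α = 5): (5−10)(5−7)(5−1)(5−3) = (−5)·(−2)·4·2 = 80 ≡ 3, so v_3 = 3^{−1} = 4 (mod 11).
  i = 4 (α = 1): (1−10)(1−7)(1−5)(1−3) = (−9)·(−6)·(−4)·(−2) = 432 ≡ 3, so v_4 = 3^{−1} = 4 (mod 11).
  i = 5 (α = 3): (3−10)(3−7)(3−5)(3−1) = (−7)·(−4)·(−2)·2 = −112 ≡ 9, so v_5 = 9^{−1} = 5 (mod 11).
  v = [10, 10, 4, 4, 5].
Step 2: syndromes of r = [4, 8, 7, 2, 6] (all sums mod 11).
  S_0 = Σ v_i r_i = 10·4 + 10·8 + 4·7 + 4·2 + 5·6 = 186 ≡ 10.
  S_1 = Σ v_i α_i r_i = 10·10·4 + 10·7·8 + 4·5·7 + 4·1·2 + 5·3·6 = 1198 ≡ 10.
  α_i^2 mod 11 = [1, 5, 3, 1, 9].
  S_2 = Σ v_i α_i^2 r_i = 10·1·4 + 10·5·8 + 4·3·7 + 4·1·2 + 5·9·6 = 802 ≡ 10.
  S = (10, 10, 10) ≠ 0, so r is not a codeword (an error is present).
Step 3: locate the error. For a single error e at position i, S_ℓ = v_i·e·α_i^ℓ, so α_err = S_1/S_0.
  S_0^{−1} = 10^{−1} = 10 (mod 11), so α_err = 10·10 = 100 ≡ 1 = α_4. Error position i = 4.
  Consistency check: S_2/S_1 = 10·10 = 100 ≡ 1 = α_err ✓ (single-error assumption holds).
Step 4: error magnitude e = S_0/v_4 = S_0·∏_{j≠4}(α_4 − α_j) = 10·3 = 30 ≡ 8 (mod 11).
Step 5: correct position 4: c_4 = r_4 − e = 2 − 8 ≡ 5 (mod 11). Hence c = [4, 8, 7, 5, 6].
  Check: interpolating c through the α_i gives m(x) = 10 + 6·x (degree < 2) with m(α_i) = c_i for every i, so c is indeed a codeword.


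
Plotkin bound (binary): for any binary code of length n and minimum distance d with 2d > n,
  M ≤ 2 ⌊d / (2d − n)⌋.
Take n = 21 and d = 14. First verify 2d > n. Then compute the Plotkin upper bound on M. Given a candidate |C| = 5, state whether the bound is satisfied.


Plotkin bound M ≤ 4; given |C| = 5 > bound (violated).

Check applicability: 2d = 28, n = 21.
2d − n = 7 > 0, so Plotkin applies.
Compute d/(2d−n) = 14/7 ≈ 2.0000.
⌊d/(2d−n)⌋ = 2.
Plotkin bound: M ≤ 2·2 = 4.
Given |C| = 5, check: VIOLATED.
This |C| is above the Plotkin bound, so no binary code with n = 21, d = 14 and 5 codewords exists.


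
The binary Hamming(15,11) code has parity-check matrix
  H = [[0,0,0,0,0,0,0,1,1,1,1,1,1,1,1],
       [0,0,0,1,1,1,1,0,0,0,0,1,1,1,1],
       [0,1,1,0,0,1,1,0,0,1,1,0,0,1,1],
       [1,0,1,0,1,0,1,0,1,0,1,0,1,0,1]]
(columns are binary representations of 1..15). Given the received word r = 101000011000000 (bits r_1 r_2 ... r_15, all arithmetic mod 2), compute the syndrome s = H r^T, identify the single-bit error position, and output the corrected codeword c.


s = (0, 0, 1, 1)^T, error position = 3, corrected codeword c = 100000011000000

Compute s = H r^T mod 2 one row at a time:
  s_1 = 1 + 1 + 0 + 0 + 0 + 0 + 0 + 0 = 2 ≡ 0 (mod 2).
  s_2 = 0 + 0 + 0 + 0 + 0 + 0 + 0 + 0 = 0 ≡ 0 (mod 2).
  s_3 = 0 + 1 + 0 + 0 + 0 + 0 + 0 + 0 = 1 ≡ 1 (mod 2).
  s_4 = 1 + 1 + 0 + 0 + 1 + 0 + 0 + 0 = 3 ≡ 1 (mod 2).
s = (0, 0, 1, 1)^T — this equals column 3 of H (binary 0011), so error is at position 3.
Correct: flip bit 3 of r = 101000011000000 to get c = 100000011000000.


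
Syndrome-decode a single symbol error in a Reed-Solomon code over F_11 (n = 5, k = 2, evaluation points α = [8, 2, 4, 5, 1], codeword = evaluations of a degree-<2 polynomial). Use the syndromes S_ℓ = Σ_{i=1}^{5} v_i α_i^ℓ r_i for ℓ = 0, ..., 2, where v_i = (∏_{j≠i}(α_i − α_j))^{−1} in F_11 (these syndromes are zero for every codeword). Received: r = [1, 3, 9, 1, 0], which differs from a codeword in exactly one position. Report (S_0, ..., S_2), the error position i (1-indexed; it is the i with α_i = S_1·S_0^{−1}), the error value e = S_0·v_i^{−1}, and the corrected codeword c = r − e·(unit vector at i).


S = (10, 3, 2), error at position 1, error magnitude e = 2, c = [10, 3, 9, 1, 0].

Step 1: column multipliers v_i = (∏_{j≠i}(α_i − α_j))^{−1} mod 11.
  i = 1 (α = 8): (8−2)(8−4)(8−5)(8−1) = 6·4·3·7 = 504 ≡ 9, so v_1 = 9^{−1} = 5 (mod 11).
  i = 2 (α = 2): (2−8)(2−4)(2−5)(2−1) = (−6)·(−2)·(−3)·1 = −36 ≡ 8, so v_2 = 8^{−1} = 7 (mod 11).
  i = 3 (α = 4): (4−8)(4−2)(4−5)(4−1) = (−4)·2·(−1)·3 = 24 ≡ 2, so v_3 = 2^{−1} = 6 (mod 11).
  i = 4 (α = 5): (5−8)(5−2)(5−4)(5−1) = (−3)·3·1·4 = −36 ≡ 8, so v_4 = 8^{−1} = 7 (mod 11).
  i = 5 (α = 1): (1−8)(1−2)(1−4)(1−5) = (−7)·(−1)·(−3)·(−4) = 84 ≡ 7, so v_5 = 7^{−1} = 8 (mod 11).
  v = [5, 7, 6, 7, 8].
Step 2: syndromes of r = [1, 3, 9, 1, 0] (all sums mod 11).
  S_0 = Σ v_i r_i = 5·1 + 7·3 + 6·9 + 7·1 + 8·0 = 87 ≡ 10.
  S_1 = Σ v_i α_i r_i = 5·8·1 + 7·2·3 + 6·4·9 + 7·5·1 + 8·1·0 = 333 ≡ 3.
  α_i^2 mod 11 = [9, 4, 5, 3, 1].
  S_2 = Σ v_i α_i^2 r_i = 5·9·1 + 7·4·3 + 6·5·9 + 7·3·1 + 8·1·0 = 420 ≡ 2.
  S = (10, 3, 2) ≠ 0, so r is not a codeword (an error is present).
Step 3: locate the error. For a single error e at position i, S_ℓ = v_i·e·α_i^ℓ, so α_err = S_1/S_0.
  S_0^{−1} = 10^{−1} = 10 (mod 11), so α_err = 3·10 = 30 ≡ 8 = α_1. Error position i = 1.
  Consistency check: S_2/S_1 = 2·4 = 8 ≡ 8 = α_err ✓ (single-error assumption holds).
Step 4: error magnitude e = S_0/v_1 = S_0·∏_{j≠1}(α_1 − α_j) = 10·9 = 90 ≡ 2 (mod 11).
Step 5: correct position 1: c_1 = r_1 − e = 1 − 2 ≡ 10 (mod 11). Hence c = [10, 3, 9, 1, 0].
  Check: interpolating c through the α_i gives m(x) = 8 + 3·x (degree < 2) with m(α_i) = c_i for every i, so c is indeed a codeword.


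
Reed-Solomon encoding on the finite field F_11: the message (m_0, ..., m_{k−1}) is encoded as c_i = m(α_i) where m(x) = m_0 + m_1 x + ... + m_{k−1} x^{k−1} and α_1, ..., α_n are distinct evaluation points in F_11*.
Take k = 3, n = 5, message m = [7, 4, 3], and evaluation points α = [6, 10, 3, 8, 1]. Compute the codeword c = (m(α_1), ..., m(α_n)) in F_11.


c = [7, 6, 2, 0, 3]

Message polynomial: m(x) = 7 + 4·x + 3·x^2 (mod 11).
For each evaluation point α_i, compute m(α_i) mod 11:
  α_1 = 6: Horner steps 3 → 0 → 7, so m(6) = 7.
  α_2 = 10: Horner steps 3 → 1 → 6, so m(10) = 6.
  α_3 = 3: Horner steps 3 → 2 → 2, so m(3) = 2.
  α_4 = 8: Horner steps 3 → 6 → 0, so m(8) = 0.
  α_5 = 1: Horner steps 3 → 7 → 3, so m(1) = 3.
Codeword c = [7, 6, 2, 0, 3] ∈ F_11^5.


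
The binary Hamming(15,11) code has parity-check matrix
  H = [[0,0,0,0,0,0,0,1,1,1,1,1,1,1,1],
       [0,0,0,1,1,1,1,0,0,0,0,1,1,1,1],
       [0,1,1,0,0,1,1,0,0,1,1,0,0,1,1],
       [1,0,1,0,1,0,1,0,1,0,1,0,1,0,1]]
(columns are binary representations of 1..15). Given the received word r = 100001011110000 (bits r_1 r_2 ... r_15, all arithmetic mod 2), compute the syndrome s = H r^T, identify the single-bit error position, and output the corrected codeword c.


s = (0, 1, 1, 1)^T, error position = 7, corrected codeword c = 100001111110000

Compute s = H r^T mod 2 one row at a time:
  s_1 = 1 + 1 + 1 + 1 + 0 + 0 + 0 + 0 = 4 ≡ 0 (mod 2).
  s_2 = 0 + 0 + 1 + 0 + 0 + 0 + 0 + 0 = 1 ≡ 1 (mod 2).
  s_3 = 0 + 0 + 1 + 0 + 1 + 1 + 0 + 0 = 3 ≡ 1 (mod 2).
  s_4 = 1 + 0 + 0 + 0 + 1 + 1 + 0 + 0 = 3 ≡ 1 (mod 2).
s = (0, 1, 1, 1)^T — this equals column 7 of H (binary 0111), so error is at position 7.
Correct: flip bit 7 of r = 100001011110000 to get c = 100001111110000.


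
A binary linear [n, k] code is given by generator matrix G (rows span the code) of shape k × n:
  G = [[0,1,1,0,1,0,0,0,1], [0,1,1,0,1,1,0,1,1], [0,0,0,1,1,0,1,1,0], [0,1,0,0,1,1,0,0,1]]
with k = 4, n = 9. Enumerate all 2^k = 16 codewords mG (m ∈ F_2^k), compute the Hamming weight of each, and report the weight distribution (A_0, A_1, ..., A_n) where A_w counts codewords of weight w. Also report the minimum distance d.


Weight distribution: A_0 = 1, A_2 = 3, A_4 = 7, A_6 = 5. Minimum distance d = 2.

Enumerate all 2^4 = 16 messages m ∈ F_2^4.
For each, compute codeword c = mG in F_2^9, then tally its weight.
  m = 0000 → c = 000000000, weight = 0.
  m = 1000 → c = 011010001, weight = 4.
  m = 0100 → c = 011011011, weight = 6.
  m = 1100 → c = 000001010, weight = 2.
  m = 0010 → c = 000110110, weight = 4.
  m = 1010 → c = 011100111, weight = 6.
  m = 0110 → c = 011101101, weight = 6.
  m = 1110 → c = 000111100, weight = 4.
  m = 0001 → c = 010011001, weight = 4.
  m = 1001 → c = 001001000, weight = 2.
  m = 0101 → c = 001000010, weight = 2.
  m = 1101 → c = 010010011, weight = 4.
  m = 0011 → c = 010101111, weight = 6.
  m = 1011 → c = 001111110, weight = 6.
  m = 0111 → c = 001110100, weight = 4.
  m = 1111 → c = 010100101, weight = 4.
Tally weights:
  weight 0: 1 codewords.
  weight 2: 3 codewords.
  weight 4: 7 codewords.
  weight 6: 5 codewords.
Minimum distance d = smallest w > 0 with A_w > 0 = 2.
Sanity: Σ A_w = 16 = 2^4 = 16 ✓.


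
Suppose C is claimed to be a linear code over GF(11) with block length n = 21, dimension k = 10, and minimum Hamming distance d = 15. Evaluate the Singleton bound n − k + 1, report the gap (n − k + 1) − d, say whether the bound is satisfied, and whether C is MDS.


Singleton RHS = n − k + 1 = 12, slack = -3, bound violated (no such code; not MDS).

Singleton bound: d ≤ n − k + 1.
Here n = 21, k = 10, so n − k + 1 = 12.
Given d = 15, check d ≤ 12: NO.
Slack = (n − k + 1) − d = -3.
The slack is negative: d = 15 exceeds n − k + 1 = 12 by 3, so the Singleton bound is violated and no linear [21, 10, 15]_11 code can exist. In particular it is not MDS (MDS requires d = n − k + 1 exactly).
Description: the claimed parameters are [21, 10, 15]_11; such a code would be impossible (violates the Singleton bound).


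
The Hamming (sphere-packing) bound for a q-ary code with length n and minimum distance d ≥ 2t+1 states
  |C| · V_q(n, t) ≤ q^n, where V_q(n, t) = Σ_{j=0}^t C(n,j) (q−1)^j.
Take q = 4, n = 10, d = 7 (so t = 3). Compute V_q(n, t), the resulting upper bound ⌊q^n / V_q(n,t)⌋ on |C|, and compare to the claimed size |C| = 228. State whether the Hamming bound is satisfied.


V_q(n, t) = 3676, q^n = 1048576, Hamming bound = 285, |C| = 228 ≤ bound (satisfied).

Step 1: Compute V_q(n, t) = Σ_{j=0}^3 C(n, j) (q−1)^j.
  j = 0: C(10,0)·(3)^0 = 1·1 = 1.
  j = 1: C(10,1)·(3)^1 = 10·3 = 30.
  j = 2: C(10,2)·(3)^2 = 45·9 = 405.
  j = 3: C(10,3)·(3)^3 = 120·27 = 3240.
  V_q(n, t) = 1 + 30 + 405 + 3240 = 3676.
Step 2: q^n = 4^10 = 1048576.
Step 3: Hamming bound ⌊q^n / V_q(n,t)⌋ = ⌊1048576/3676⌋ = 285.
Step 4: Compare |C| = 228 to 285: satisfied.
The claimed |C| lies below the Hamming bound.


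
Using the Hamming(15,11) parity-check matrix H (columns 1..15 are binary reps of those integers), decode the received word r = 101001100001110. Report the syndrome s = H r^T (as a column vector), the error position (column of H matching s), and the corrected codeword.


s = (1, 1, 0, 0)^T, error position = 12, corrected codeword c = 101001100000110

Compute s = H r^T mod 2 one row at a time:
  s_1 = 0 + 0 + 0 + 0 + 1 + 1 + 1 + 0 = 3 ≡ 1 (mod 2).
  s_2 = 0 + 0 + 1 + 1 + 1 + 1 + 1 + 0 = 5 ≡ 1 (mod 2).
  s_3 = 0 + 1 + 1 + 1 + 0 + 0 + 1 + 0 = 4 ≡ 0 (mod 2).
  s_4 = 1 + 1 + 0 + 1 + 0 + 0 + 1 + 0 = 4 ≡ 0 (mod 2).
s = (1, 1, 0, 0)^T — this equals column 12 of H (binary 1100), so error is at position 12.
Correct: flip bit 12 of r = 101001100001110 to get c = 101001100000110.


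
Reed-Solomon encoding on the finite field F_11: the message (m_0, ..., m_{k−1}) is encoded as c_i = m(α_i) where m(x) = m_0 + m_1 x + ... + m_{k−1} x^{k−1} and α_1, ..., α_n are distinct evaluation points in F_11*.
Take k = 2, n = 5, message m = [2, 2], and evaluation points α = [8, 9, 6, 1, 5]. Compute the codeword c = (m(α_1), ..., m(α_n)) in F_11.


c = [7, 9, 3, 4, 1]

Message polynomial: m(x) = 2 + 2·x (mod 11).
For each evaluation point α_i, compute m(α_i) mod 11:
  α_1 = 8: Horner steps 2 → 7, so m(8) = 7.
  α_2 = 9: Horner steps 2 → 9, so m(9) = 9.
  α_3 = 6: Horner steps 2 → 3, so m(6) = 3.
  α_4 = 1: Horner steps 2 → 4, so m(1) = 4.
  α_5 = 5: Horner steps 2 → 1, so m(5) = 1.
Codeword c = [7, 9, 3, 4, 1] ∈ F_11^5.


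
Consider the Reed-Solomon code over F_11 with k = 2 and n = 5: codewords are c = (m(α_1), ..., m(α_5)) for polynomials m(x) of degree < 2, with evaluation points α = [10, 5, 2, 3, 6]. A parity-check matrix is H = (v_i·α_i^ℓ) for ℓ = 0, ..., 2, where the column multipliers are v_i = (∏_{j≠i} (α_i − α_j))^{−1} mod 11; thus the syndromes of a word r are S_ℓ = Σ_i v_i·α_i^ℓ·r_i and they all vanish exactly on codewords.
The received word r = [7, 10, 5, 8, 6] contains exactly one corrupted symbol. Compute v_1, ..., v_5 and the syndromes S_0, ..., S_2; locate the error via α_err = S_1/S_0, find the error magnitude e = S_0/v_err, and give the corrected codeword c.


S = (5, 3, 4), error at position 2, error magnitude e = 7, c = [7, 3, 5, 8, 6].

Step 1: column multipliers v_i = (∏_{j≠i}(α_i − α_j))^{−1} mod 11.
  i = 1 (α = 10): (10−5)(10−2)(10−3)(10−6) = 5·8·7·4 = 1120 ≡ 9, so v_1 = 9^{−1} = 5 (mod 11).
  i = 2 (α = 5): (5−10)(5−2)(5−3)(5−6) = (−5)·3·2·(−1) = 30 ≡ 8, so v_2 = 8^{−1} = 7 (mod 11).
  i = 3 (α = 2): (2−10)(2−5)(2−3)(2−6) = (−8)·(−3)·(−1)·(−4) = 96 ≡ 8, so v_3 = 8^{−1} = 7 (mod 11).
  i = 4 (α = 3): (3−10)(3−5)(3−2)(3−6) = (−7)·(−2)·1·(−3) = −42 ≡ 2, so v_4 = 2^{−1} = 6 (mod 11).
  i = 5 (α = 6): (6−10)(6−5)(6−2)(6−3) = (−4)·1·4·3 = −48 ≡ 7, so v_5 = 7^{−1} = 8 (mod 11).
  v = [5, 7, 7, 6, 8].
Step 2: syndromes of r = [7, 10, 5, 8, 6] (all sums mod 11).
  S_0 = Σ v_i r_i = 5·7 + 7·10 + 7·5 + 6·8 + 8·6 = 236 ≡ 5.
  S_1 = Σ v_i α_i r_i = 5·10·7 + 7·5·10 + 7·2·5 + 6·3·8 + 8·6·6 = 1202 ≡ 3.
  α_i^2 mod 11 = [1, 3, 4, 9, 3].
  S_2 = Σ v_i α_i^2 r_i = 5·1·7 + 7·3·10 + 7·4·5 + 6·9·8 + 8·3·6 = 961 ≡ 4.
  S = (5, 3, 4) ≠ 0, so r is not a codeword (an error is present).
Step 3: locate the error. For a single error e at position i, S_ℓ = v_i·e·α_i^ℓ, so α_err = S_1/S_0.
  S_0^{−1} = 5^{−1} = 9 (mod 11), so α_err = 3·9 = 27 ≡ 5 = α_2. Error position i = 2.
  Consistency check: S_2/S_1 = 4·4 = 16 ≡ 5 = α_err ✓ (single-error assumption holds).
Step 4: error magnitude e = S_0/v_2 = S_0·∏_{j≠2}(α_2 − α_j) = 5·8 = 40 ≡ 7 (mod 11).
Step 5: correct position 2: c_2 = r_2 − e = 10 − 7 ≡ 3 (mod 11). Hence c = [7, 3, 5, 8, 6].
  Check: interpolating c through the α_i gives m(x) = 10 + 3·x (degree < 2) with m(α_i) = c_i for every i, so c is indeed a codeword.


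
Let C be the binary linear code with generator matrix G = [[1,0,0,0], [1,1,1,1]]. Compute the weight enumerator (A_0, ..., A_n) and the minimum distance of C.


Weight distribution: A_0 = 1, A_1 = 1, A_3 = 1, A_4 = 1. Minimum distance d = 1.

Enumerate all 2^2 = 4 messages m ∈ F_2^2.
For each, compute codeword c = mG in F_2^4, then tally its weight.
  m = 00 → c = 0000, weight = 0.
  m = 10 → c = 1000, weight = 1.
  m = 01 → c = 1111, weight = 4.
  m = 11 → c = 0111, weight = 3.
Tally weights:
  weight 0: 1 codewords.
  weight 1: 1 codewords.
  weight 3: 1 codewords.
  weight 4: 1 codewords.
Minimum distance d = smallest w > 0 with A_w > 0 = 1.
Sanity: Σ A_w = 4 = 2^2 = 4 ✓.


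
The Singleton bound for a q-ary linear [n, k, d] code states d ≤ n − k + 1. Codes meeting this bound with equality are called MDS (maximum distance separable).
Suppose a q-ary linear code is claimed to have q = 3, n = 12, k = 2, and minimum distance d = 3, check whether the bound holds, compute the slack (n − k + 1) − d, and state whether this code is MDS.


Singleton RHS = n − k + 1 = 11, slack = 8, bound satisfied, not MDS.

Singleton bound: d ≤ n − k + 1.
Here n = 12, k = 2, so n − k + 1 = 11.
Given d = 3, check d ≤ 11: YES.
Slack = (n − k + 1) − d = 8.
The code is NOT MDS (slack = 8 > 0).
Description: the claimed parameters are [12, 2, 3]_3; such a code would be non-MDS.


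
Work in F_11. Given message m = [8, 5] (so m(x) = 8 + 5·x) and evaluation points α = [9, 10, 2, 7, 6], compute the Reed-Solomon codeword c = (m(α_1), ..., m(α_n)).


c = [9, 3, 7, 10, 5]

Message polynomial: m(x) = 8 + 5·x (mod 11).
For each evaluation point α_i, compute m(α_i) mod 11:
  α_1 = 9: Horner steps 5 → 9, so m(9) = 9.
  α_2 = 10: Horner steps 5 → 3, so m(10) = 3.
  α_3 = 2: Horner steps 5 → 7, so m(2) = 7.
  α_4 = 7: Horner steps 5 → 10, so m(7) = 10.
  α_5 = 6: Horner steps 5 → 5, so m(6) = 5.
Codeword c = [9, 3, 7, 10, 5] ∈ F_11^5.


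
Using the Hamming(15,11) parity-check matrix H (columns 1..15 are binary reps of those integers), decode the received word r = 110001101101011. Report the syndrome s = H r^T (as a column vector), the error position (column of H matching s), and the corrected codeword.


s = (1, 1, 0, 0)^T, error position = 12, corrected codeword c = 110001101100011

Compute s = H r^T mod 2 one row at a time:
  s_1 = 0 + 1 + 1 + 0 + 1 + 0 + 1 + 1 = 5 ≡ 1 (mod 2).
  s_2 = 0 + 0 + 1 + 1 + 1 + 0 + 1 + 1 = 5 ≡ 1 (mod 2).
  s_3 = 1 + 0 + 1 + 1 + 1 + 0 + 1 + 1 = 6 ≡ 0 (mod 2).
  s_4 = 1 + 0 + 0 + 1 + 1 + 0 + 0 + 1 = 4 ≡ 0 (mod 2).
s = (1, 1, 0, 0)^T — this equals column 12 of H (binary 1100), so error is at position 12.
Correct: flip bit 12 of r = 110001101101011 to get c = 110001101100011.


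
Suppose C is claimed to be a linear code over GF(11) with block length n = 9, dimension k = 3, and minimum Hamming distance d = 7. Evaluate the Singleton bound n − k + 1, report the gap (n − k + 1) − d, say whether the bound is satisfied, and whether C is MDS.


Singleton RHS = n − k + 1 = 7, slack = 0, bound satisfied, MDS.

Singleton bound: d ≤ n − k + 1.
Here n = 9, k = 3, so n − k + 1 = 7.
Given d = 7, check d ≤ 7: YES.
Slack = (n − k + 1) − d = 0.
The code is MDS (slack = 0).
Description: the claimed parameters are [9, 3, 7]_11; such a code would be MDS (meets Singleton bound).


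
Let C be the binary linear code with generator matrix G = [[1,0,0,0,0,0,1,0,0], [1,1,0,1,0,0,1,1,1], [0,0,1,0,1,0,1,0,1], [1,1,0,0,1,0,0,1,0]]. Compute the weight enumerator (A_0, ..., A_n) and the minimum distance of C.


Weight distribution: A_0 = 1, A_2 = 2, A_4 = 9, A_6 = 4. Minimum distance d = 2.

Enumerate all 2^4 = 16 messages m ∈ F_2^4.
For each, compute codeword c = mG in F_2^9, then tally its weight.
  m = 0000 → c = 000000000, weight = 0.
  m = 1000 → c = 100000100, weight = 2.
  m = 0100 → c = 110100111, weight = 6.
  m = 1100 → c = 010100011, weight = 4.
  m = 0010 → c = 001010101, weight = 4.
  m = 1010 → c = 101010001, weight = 4.
  m = 0110 → c = 111110010, weight = 6.
  m = 1110 → c = 011110110, weight = 6.
  m = 0001 → c = 110010010, weight = 4.
  m = 1001 → c = 010010110, weight = 4.
  m = 0101 → c = 000110101, weight = 4.
  m = 1101 → c = 100110001, weight = 4.
  m = 0011 → c = 111000111, weight = 6.
  m = 1011 → c = 011000011, weight = 4.
  m = 0111 → c = 001100000, weight = 2.
  m = 1111 → c = 101100100, weight = 4.
Tally weights:
  weight 0: 1 codewords.
  weight 2: 2 codewords.
  weight 4: 9 codewords.
  weight 6: 4 codewords.
Minimum distance d = smallest w > 0 with A_w > 0 = 2.
Sanity: Σ A_w = 16 = 2^4 = 16 ✓.


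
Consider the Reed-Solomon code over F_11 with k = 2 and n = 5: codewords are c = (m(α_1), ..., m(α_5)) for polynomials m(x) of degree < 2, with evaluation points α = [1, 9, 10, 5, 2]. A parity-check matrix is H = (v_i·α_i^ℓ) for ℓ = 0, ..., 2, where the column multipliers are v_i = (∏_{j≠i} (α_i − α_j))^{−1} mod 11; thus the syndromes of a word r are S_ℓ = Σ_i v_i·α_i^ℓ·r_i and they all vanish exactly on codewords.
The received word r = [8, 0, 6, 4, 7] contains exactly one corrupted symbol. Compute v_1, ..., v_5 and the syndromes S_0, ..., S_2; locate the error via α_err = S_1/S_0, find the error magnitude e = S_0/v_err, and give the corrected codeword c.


S = (5, 6, 5), error at position 3, error magnitude e = 7, c = [8, 0, 10, 4, 7].

Step 1: column multipliers v_i = (∏_{j≠i}(α_i − α_j))^{−1} mod 11.
  i = 1 (α = 1): (1−9)(1−10)(1−5)(1−2) = (−8)·(−9)·(−4)·(−1) = 288 ≡ 2, so v_1 = 2^{−1} = 6 (mod 11).
  i = 2 (α = 9): (9−1)(9−10)(9−5)(9−2) = 8·(−1)·4·7 = −224 ≡ 7, so v_2 = 7^{−1} = 8 (mod 11).
  i = 3 (α = 10): (10−1)(10−9)(10−5)(10−2) = 9·1·5·8 = 360 ≡ 8, so v_3 = 8^{−1} = 7 (mod 11).
  i = 4 (α = 5): (5−1)(5−9)(5−10)(5−2) = 4·(−4)·(−5)·3 = 240 ≡ 9, so v_4 = 9^{−1} = 5 (mod 11).
  i = 5 (α = 2): (2−1)(2−9)(2−10)(2−5) = 1·(−7)·(−8)·(−3) = −168 ≡ 8, so v_5 = 8^{−1} = 7 (mod 11).
  v = [6, 8, 7, 5, 7].
Step 2: syndromes of r = [8, 0, 6, 4, 7] (all sums mod 11).
  S_0 = Σ v_i r_i = 6·8 + 8·0 + 7·6 + 5·4 + 7·7 = 159 ≡ 5.
  S_1 = Σ v_i α_i r_i = 6·1·8 + 8·9·0 + 7·10·6 + 5·5·4 + 7·2·7 = 666 ≡ 6.
  α_i^2 mod 11 = [1, 4, 1, 3, 4].
  S_2 = Σ v_i α_i^2 r_i = 6·1·8 + 8·4·0 + 7·1·6 + 5·3·4 + 7·4·7 = 346 ≡ 5.
  S = (5, 6, 5) ≠ 0, so r is not a codeword (an error is present).
Step 3: locate the error. For a single error e at position i, S_ℓ = v_i·e·α_i^ℓ, so α_err = S_1/S_0.
  S_0^{−1} = 5^{−1} = 9 (mod 11), so α_err = 6·9 = 54 ≡ 10 = α_3. Error position i = 3.
  Consistency check: S_2/S_1 = 5·2 = 10 ≡ 10 = α_err ✓ (single-error assumption holds).
Step 4: error magnitude e = S_0/v_3 = S_0·∏_{j≠3}(α_3 − α_j) = 5·8 = 40 ≡ 7 (mod 11).
Step 5: correct position 3: c_3 = r_3 − e = 6 − 7 ≡ 10 (mod 11). Hence c = [8, 0, 10, 4, 7].
  Check: interpolating c through the α_i gives m(x) = 9 + 10·x (degree < 2) with m(α_i) = c_i for every i, so c is indeed a codeword.


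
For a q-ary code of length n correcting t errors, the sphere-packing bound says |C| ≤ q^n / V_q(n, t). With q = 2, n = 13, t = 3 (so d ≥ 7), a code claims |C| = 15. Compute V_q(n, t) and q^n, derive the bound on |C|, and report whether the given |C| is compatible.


V_q(n, t) = 378, q^n = 8192, Hamming bound = 21, |C| = 15 ≤ bound (satisfied).

Step 1: Compute V_q(n, t) = Σ_{j=0}^3 C(n, j) (q−1)^j.
  j = 0: C(13,0)·(1)^0 = 1·1 = 1.
  j = 1: C(13,1)·(1)^1 = 13·1 = 13.
  j = 2: C(13,2)·(1)^2 = 78·1 = 78.
  j = 3: C(13,3)·(1)^3 = 286·1 = 286.
  V_q(n, t) = 1 + 13 + 78 + 286 = 378.
Step 2: q^n = 2^13 = 8192.
Step 3: Hamming bound ⌊q^n / V_q(n,t)⌋ = ⌊8192/378⌋ = 21.
Step 4: Compare |C| = 15 to 21: satisfied.
The claimed |C| lies below the Hamming bound.


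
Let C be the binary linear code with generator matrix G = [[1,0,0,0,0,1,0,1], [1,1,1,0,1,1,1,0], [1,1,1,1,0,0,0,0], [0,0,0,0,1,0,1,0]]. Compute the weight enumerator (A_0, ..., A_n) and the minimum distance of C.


Weight distribution: A_0 = 1, A_2 = 2, A_3 = 3, A_4 = 3, A_5 = 4, A_6 = 2, A_7 = 1. Minimum distance d = 2.

Enumerate all 2^4 = 16 messages m ∈ F_2^4.
For each, compute codeword c = mG in F_2^8, then tally its weight.
  m = 0000 → c = 00000000, weight = 0.
  m = 1000 → c = 10000101, weight = 3.
  m = 0100 → c = 11101110, weight = 6.
  m = 1100 → c = 01101011, weight = 5.
  m = 0010 → c = 11110000, weight = 4.
  m = 1010 → c = 01110101, weight = 5.
  m = 0110 → c = 00011110, weight = 4.
  m = 1110 → c = 10011011, weight = 5.
  m = 0001 → c = 00001010, weight = 2.
  m = 1001 → c = 10001111, weight = 5.
  m = 0101 → c = 11100100, weight = 4.
  m = 1101 → c = 01100001, weight = 3.
  m = 0011 → c = 11111010, weight = 6.
  m = 1011 → c = 01111111, weight = 7.
  m = 0111 → c = 00010100, weight = 2.
  m = 1111 → c = 10010001, weight = 3.
Tally weights:
  weight 0: 1 codewords.
  weight 2: 2 codewords.
  weight 3: 3 codewords.
  weight 4: 3 codewords.
  weight 5: 4 codewords.
  weight 6: 2 codewords.
  weight 7: 1 codewords.
Minimum distance d = smallest w > 0 with A_w > 0 = 2.
Sanity: Σ A_w = 16 = 2^4 = 16 ✓.


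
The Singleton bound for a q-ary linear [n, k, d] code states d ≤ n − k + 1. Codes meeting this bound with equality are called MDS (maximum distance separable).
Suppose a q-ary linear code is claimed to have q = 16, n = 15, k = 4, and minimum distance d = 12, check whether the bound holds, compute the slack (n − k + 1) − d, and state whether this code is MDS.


Singleton RHS = n − k + 1 = 12, slack = 0, bound satisfied, MDS.

Singleton bound: d ≤ n − k + 1.
Here n = 15, k = 4, so n − k + 1 = 12.
Given d = 12, check d ≤ 12: YES.
Slack = (n − k + 1) − d = 0.
The code is MDS (slack = 0).
Description: the claimed parameters are [15, 4, 12]_16; such a code would be MDS (meets Singleton bound).


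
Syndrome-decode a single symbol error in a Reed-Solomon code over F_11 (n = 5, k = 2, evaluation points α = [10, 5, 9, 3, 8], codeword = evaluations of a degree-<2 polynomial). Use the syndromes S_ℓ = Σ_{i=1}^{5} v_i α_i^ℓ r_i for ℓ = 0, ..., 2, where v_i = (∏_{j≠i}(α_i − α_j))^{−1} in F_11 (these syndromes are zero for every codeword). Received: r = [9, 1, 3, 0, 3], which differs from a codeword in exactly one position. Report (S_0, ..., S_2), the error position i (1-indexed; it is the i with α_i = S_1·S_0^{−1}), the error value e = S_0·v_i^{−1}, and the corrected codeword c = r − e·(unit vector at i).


S = (9, 6, 4), error at position 5, error magnitude e = 6, c = [9, 1, 3, 0, 8].

Step 1: column multipliers v_i = (∏_{j≠i}(α_i − α_j))^{−1} mod 11.
  i = 1 (α = 10): (10−5)(10−9)(10−3)(10−8) = 5·1·7·2 = 70 ≡ 4, so v_1 = 4^{−1} = 3 (mod 11).
  i = 2 (α = 5): (5−10)(5−9)(5−3)(5−8) = (−5)·(−4)·2·(−3) = −120 ≡ 1, so v_2 = 1^{−1} = 1 (mod 11).
  i = 3 (α = 9): (9−10)(9−5)(9−3)(9−8) = (−1)·4·6·1 = −24 ≡ 9, so v_3 = 9^{−1} = 5 (mod 11).
  i = 4 (α = 3): (3−10)(3−5)(3−9)(3−8) = (−7)·(−2)·(−6)·(−5) = 420 ≡ 2, so v_4 = 2^{−1} = 6 (mod 11).
  i = 5 (α = 8): (8−10)(8−5)(8−9)(8−3) = (−2)·3·(−1)·5 = 30 ≡ 8, so v_5 = 8^{−1} = 7 (mod 11).
  v = [3, 1, 5, 6, 7].
Step 2: syndromes of r = [9, 1, 3, 0, 3] (all sums mod 11).
  S_0 = Σ v_i r_i = 3·9 + 1·1 + 5·3 + 6·0 + 7·3 = 64 ≡ 9.
  S_1 = Σ v_i α_i r_i = 3·10·9 + 1·5·1 + 5·9·3 + 6·3·0 + 7·8·3 = 578 ≡ 6.
  α_i^2 mod 11 = [1, 3, 4, 9, 9].
  S_2 = Σ v_i α_i^2 r_i = 3·1·9 + 1·3·1 + 5·4·3 + 6·9·0 + 7·9·3 = 279 ≡ 4.
  S = (9, 6, 4) ≠ 0, so r is not a codeword (an error is present).
Step 3: locate the error. For a single error e at position i, S_ℓ = v_i·e·α_i^ℓ, so α_err = S_1/S_0.
  S_0^{−1} = 9^{−1} = 5 (mod 11), so α_err = 6·5 = 30 ≡ 8 = α_5. Error position i = 5.
  Consistency check: S_2/S_1 = 4·2 = 8 ≡ 8 = α_err ✓ (single-error assumption holds).
Step 4: error magnitude e = S_0/v_5 = S_0·∏_{j≠5}(α_5 − α_j) = 9·8 = 72 ≡ 6 (mod 11).
Step 5: correct position 5: c_5 = r_5 − e = 3 − 6 ≡ 8 (mod 11). Hence c = [9, 1, 3, 0, 8].
  Check: interpolating c through the α_i gives m(x) = 4 + 6·x (degree < 2) with m(α_i) = c_i for every i, so c is indeed a codeword.
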